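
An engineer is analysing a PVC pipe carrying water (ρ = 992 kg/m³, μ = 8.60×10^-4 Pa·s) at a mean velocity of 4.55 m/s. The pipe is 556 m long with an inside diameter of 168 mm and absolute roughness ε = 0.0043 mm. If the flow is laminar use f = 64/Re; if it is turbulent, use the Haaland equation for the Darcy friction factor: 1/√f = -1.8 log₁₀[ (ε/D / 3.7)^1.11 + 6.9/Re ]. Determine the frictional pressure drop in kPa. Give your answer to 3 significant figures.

ΔP ≈ 417 kPa

Reynolds number Re = ρVD/μ = 992 · 4.55 · 0.168 / 0.00086 = 8.817e+05.
Re > 4000 → turbulent. Relative roughness ε/D = 4.3e-06/0.168 = 2.56e-05. Haaland: 1/√f = -1.8 log₁₀[(2.56e-05/3.7)^1.11 + 6.9/8.817e+05] = -1.8 log₁₀[1.87e-06 + 7.83e-06] = 9.024, so f = 0.01228.
Darcy-Weisbach: ΔP = f(L/D)(ρV²/2) = 0.01228·(556/0.168)·(992·4.55²/2) = 0.01228·3310·1.027e+04 = 4.173e+05 Pa.
ΔP = 4.173e+05 Pa = 417 kPa.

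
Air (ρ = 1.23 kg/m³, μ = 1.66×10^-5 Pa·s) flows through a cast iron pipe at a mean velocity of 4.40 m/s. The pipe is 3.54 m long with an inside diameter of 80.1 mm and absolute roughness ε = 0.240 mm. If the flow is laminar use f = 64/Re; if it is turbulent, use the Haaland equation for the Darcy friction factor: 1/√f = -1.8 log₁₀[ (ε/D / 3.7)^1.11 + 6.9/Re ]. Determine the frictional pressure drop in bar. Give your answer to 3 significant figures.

ΔP ≈ 1.59×10^-4 bar

Reynolds number Re = ρVD/μ = 1.23 · 4.4 · 0.0801 / 1.66e-05 = 2.611e+04.
Re > 4000 → turbulent. Relative roughness ε/D = 0.00024/0.0801 = 0.003. Haaland: 1/√f = -1.8 log₁₀[(0.003/3.7)^1.11 + 6.9/2.611e+04] = -1.8 log₁₀[0.00037 + 0.000264] = 5.756, so f = 0.03018.
Darcy-Weisbach: ΔP = f(L/D)(ρV²/2) = 0.03018·(3.54/0.0801)·(1.23·4.4²/2) = 0.03018·44.19·11.91 = 15.88 Pa.
ΔP = 15.88 Pa = 1.59×10^-4 bar.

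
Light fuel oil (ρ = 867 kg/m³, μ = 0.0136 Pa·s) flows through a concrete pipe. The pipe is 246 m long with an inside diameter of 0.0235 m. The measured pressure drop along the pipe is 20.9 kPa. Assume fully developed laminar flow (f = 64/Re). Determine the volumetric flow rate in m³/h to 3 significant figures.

For laminar flow, f = 64/Re with Re = ρVD/μ, so Darcy-Weisbach reduces to ΔP = 32μLV/D². Solving for V: V = ΔP·D²/(32μL) = 2.09e+04·(0.0235)²/(32·0.0136·246) = 0.1078 m/s.
Check: Re = ρVD/μ = 867·0.1078·0.0235/0.0136 = 161.5 < 2300, so the laminar assumption holds.
Q = V·A = 0.1078·(π/4·0.0235²) = 4.676e-05 m³/s = 0.168 m³/h.

Q ≈ 0.168 m³/h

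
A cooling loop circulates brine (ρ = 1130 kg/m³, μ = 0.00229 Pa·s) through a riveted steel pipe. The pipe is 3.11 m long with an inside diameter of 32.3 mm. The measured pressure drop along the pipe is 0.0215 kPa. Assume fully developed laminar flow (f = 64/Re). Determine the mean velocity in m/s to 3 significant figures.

V ≈ 0.0984 m/s

For laminar flow, f = 64/Re with Re = ρVD/μ, so Darcy-Weisbach reduces to ΔP = 32μLV/D². Solving for V: V = ΔP·D²/(32μL) = 21.5·(0.0323)²/(32·0.00229·3.11) = 0.09842 m/s.
Check: Re = ρVD/μ = 1130·0.09842·0.0323/0.00229 = 1569 < 2300, so the laminar assumption holds.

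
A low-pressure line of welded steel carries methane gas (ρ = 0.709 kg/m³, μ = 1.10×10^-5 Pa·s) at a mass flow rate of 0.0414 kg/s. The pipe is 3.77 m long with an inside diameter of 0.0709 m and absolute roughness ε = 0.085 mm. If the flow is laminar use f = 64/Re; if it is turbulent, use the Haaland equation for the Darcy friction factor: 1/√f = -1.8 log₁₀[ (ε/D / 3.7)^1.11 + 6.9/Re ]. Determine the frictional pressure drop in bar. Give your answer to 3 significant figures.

A = πD²/4 = π(0.0709)²/4 = 0.003948 m²; mean velocity V = ṁ/(ρA) = 0.0414/(0.709 · 0.003948) = 14.79 m/s.
Reynolds number Re = ρVD/μ = 0.709 · 14.79 · 0.0709 / 1.1e-05 = 6.759e+04.
Re > 4000 → turbulent. Relative roughness ε/D = 8.5e-05/0.0709 = 0.0012. Haaland: 1/√f = -1.8 log₁₀[(0.0012/3.7)^1.11 + 6.9/6.759e+04] = -1.8 log₁₀[0.000134 + 0.000102] = 6.529, so f = 0.02346.
Darcy-Weisbach: ΔP = f(L/D)(ρV²/2) = 0.02346·(3.77/0.0709)·(0.709·14.79²/2) = 0.02346·53.17·77.55 = 96.73 Pa.
ΔP = 96.73 Pa = 9.67×10^-4 bar.

ΔP ≈ 9.67×10^-4 bar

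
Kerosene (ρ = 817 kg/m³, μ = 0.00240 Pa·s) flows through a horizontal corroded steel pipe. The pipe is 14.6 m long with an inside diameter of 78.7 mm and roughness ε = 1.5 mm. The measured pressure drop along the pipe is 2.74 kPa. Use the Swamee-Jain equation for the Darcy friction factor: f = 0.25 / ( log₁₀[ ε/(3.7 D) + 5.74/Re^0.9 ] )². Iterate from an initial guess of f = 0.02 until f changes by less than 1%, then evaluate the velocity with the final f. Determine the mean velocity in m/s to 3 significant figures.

V ≈ 0.849 m/s

Rearranging Darcy-Weisbach: V = √(2·ΔP·D/(f·L·ρ)). With ε/D = 0.0015/0.0787 = 0.0191, iterate starting from f = 0.02:
  f = 0.02 → V = √(2·2740·0.0787/(0.02·14.6·817)) = 1.345 m/s; Re = ρVD/μ = 3.602e+04; f → 0.04932
  f = 0.04932 → V = 0.8562 m/s; Re = 2.294e+04; f → 0.05009
  f = 0.05009 → V = 0.8496 m/s; Re = 2.276e+04; f → 0.05011
Converged (Δf/f < 1%). With the final f = 0.05011: V = √(2·2740·0.0787/(0.05011·14.6·817)) = 0.8494 m/s.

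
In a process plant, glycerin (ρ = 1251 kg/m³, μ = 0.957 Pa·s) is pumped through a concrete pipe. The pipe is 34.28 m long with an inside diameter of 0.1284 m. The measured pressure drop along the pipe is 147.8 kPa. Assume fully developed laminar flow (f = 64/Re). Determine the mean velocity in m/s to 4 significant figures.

For laminar flow, f = 64/Re with Re = ρVD/μ, so Darcy-Weisbach reduces to ΔP = 32μLV/D². Solving for V: V = ΔP·D²/(32μL) = 1.478e+05·(0.1284)²/(32·0.957·34.28) = 2.321 m/s.
Check: Re = ρVD/μ = 1251·2.321·0.1284/0.957 = 389.6 < 2300, so the laminar assumption holds.

V ≈ 2.321 m/s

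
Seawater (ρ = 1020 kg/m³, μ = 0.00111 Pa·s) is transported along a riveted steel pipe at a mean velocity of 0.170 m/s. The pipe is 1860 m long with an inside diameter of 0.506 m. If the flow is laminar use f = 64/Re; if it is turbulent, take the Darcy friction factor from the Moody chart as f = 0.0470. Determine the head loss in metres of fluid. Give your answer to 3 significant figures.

h_f ≈ 0.254 m

Reynolds number Re = ρVD/μ = 1020 · 0.17 · 0.506 / 0.00111 = 7.905e+04.
Re > 4000 → turbulent; use the Moody-chart value f = 0.0470.
Darcy-Weisbach: ΔP = f(L/D)(ρV²/2) = 0.047·(1860/0.506)·(1020·0.17²/2) = 0.047·3676·14.74 = 2546 Pa.
Head loss h_f = ΔP/(ρg) = 2546/(1020·9.81) = 0.254 m.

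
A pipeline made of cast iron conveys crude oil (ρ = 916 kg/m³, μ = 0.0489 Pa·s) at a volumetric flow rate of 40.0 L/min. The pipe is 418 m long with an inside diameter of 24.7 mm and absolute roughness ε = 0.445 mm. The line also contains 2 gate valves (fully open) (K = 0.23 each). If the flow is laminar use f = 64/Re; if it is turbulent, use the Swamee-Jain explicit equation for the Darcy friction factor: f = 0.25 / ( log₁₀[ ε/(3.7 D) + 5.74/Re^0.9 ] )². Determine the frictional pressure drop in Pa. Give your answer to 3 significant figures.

ΔP ≈ 1.49×10^6 Pa

Q = 40.0 L/min = 40.0/60000 = 0.0006667 m³/s.
Cross-sectional area A = πD²/4 = π(0.0247)²/4 = 0.0004792 m²; mean velocity V = Q/A = 0.0006667/0.0004792 = 1.391 m/s.
Reynolds number Re = ρVD/μ = 916 · 1.391 · 0.0247 / 0.0489 = 643.7.
Re < 2300 → laminar flow, so f = 64/Re = 64/643.7 = 0.09942 (the turbulent correlation is not needed).
Total minor-loss coefficient ΣK = 2·0.23 = 0.46.
ΔP = [f·L/D + ΣK]·(ρV²/2) = [0.09942·418/0.0247 + 0.46]·(916·1.391²/2) = [1682 + 0.46]·886.6 = 1.492e+06 Pa.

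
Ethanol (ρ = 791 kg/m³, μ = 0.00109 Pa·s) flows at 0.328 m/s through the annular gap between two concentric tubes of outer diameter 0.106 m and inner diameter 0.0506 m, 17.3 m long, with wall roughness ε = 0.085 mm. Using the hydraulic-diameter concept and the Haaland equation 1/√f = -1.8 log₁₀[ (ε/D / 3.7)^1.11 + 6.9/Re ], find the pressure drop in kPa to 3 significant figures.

Hydraulic diameter D_h = 4A/P = D_o - D_i = 0.106 - 0.0506 = 0.0554 m.
Re = ρVD_h/μ = 791·0.328·0.0554/0.00109 = 1.319e+04.
ε/D_h = 8.5e-05/0.0554 = 0.00153; Haaland gives 1/√f = -1.8 log₁₀[0.000176+0.000523] = 5.68, so f = 0.031.
ΔP = f(L/D_h)(ρV²/2) = 0.031·17.3/0.0554·42.55 = 411.9 Pa.
ΔP = 0.412 kPa.

ΔP ≈ 0.412 kPa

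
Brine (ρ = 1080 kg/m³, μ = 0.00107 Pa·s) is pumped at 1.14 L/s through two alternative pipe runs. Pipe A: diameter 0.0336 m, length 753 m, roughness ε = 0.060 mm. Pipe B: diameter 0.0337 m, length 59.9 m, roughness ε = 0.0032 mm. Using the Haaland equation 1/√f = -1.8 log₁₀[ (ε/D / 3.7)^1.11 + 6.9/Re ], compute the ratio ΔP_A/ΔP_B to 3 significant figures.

Pipe A: V = Q/A = 0.00114/0.0008867 = 1.286 m/s; Re = 4.36e+04; ε/D = 0.00179; Haaland → f = 0.02615; ΔP_A = f(L/D)(ρV²/2) = 5.23e+05 Pa.
Pipe B: V = Q/A = 0.00114/0.000892 = 1.278 m/s; Re = 4.347e+04; ε/D = 9.5e-05; Haaland → f = 0.02162; ΔP_B = f(L/D)(ρV²/2) = 3.39e+04 Pa.
ΔP_A/ΔP_B = 5.23e+05/3.39e+04 = 15.4.

ΔP_A/ΔP_B ≈ 15.4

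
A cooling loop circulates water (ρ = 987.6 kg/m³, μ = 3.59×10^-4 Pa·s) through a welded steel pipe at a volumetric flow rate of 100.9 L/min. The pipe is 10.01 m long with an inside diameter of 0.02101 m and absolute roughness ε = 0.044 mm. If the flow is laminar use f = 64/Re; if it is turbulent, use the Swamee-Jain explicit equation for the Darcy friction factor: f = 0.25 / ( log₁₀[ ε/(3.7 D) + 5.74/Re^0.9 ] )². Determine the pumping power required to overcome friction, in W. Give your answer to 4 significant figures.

Q = 100.9 L/min = 100.9/60000 = 0.001682 m³/s.
Cross-sectional area A = πD²/4 = π(0.02101)²/4 = 0.0003467 m²; mean velocity V = Q/A = 0.001682/0.0003467 = 4.851 m/s.
Reynolds number Re = ρVD/μ = 987.6 · 4.851 · 0.02101 / 0.000359 = 2.804e+05.
Re > 4000 → turbulent. Relative roughness ε/D = 4.4e-05/0.02101 = 0.00209. Swamee-Jain: f = 0.25/(log₁₀[0.00209/3.7 + 5.74/2.804e+05^0.9])² = 0.25/(log₁₀[0.000566 + 7.18e-05])² = 0.25/(-3.195)² = 0.02449.
Darcy-Weisbach: ΔP = f(L/D)(ρV²/2) = 0.02449·(10.01/0.02101)·(987.6·4.851²/2) = 0.02449·476.4·1.162e+04 = 1.355e+05 Pa.
Pumping power P = QΔP = 0.001682·1.355e+05 = 227.93 W = 227.9 W.

P ≈ 227.9 W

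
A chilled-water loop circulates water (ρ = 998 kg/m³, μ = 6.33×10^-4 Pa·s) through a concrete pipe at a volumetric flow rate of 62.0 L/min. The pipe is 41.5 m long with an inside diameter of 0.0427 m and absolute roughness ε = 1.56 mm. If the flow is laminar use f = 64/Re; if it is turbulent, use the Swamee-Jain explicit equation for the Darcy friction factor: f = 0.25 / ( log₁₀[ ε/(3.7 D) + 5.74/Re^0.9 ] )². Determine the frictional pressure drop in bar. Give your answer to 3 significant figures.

Q = 62.0 L/min = 62.0/60000 = 0.001033 m³/s.
Cross-sectional area A = πD²/4 = π(0.0427)²/4 = 0.001432 m²; mean velocity V = Q/A = 0.001033/0.001432 = 0.7216 m/s.
Reynolds number Re = ρVD/μ = 998 · 0.7216 · 0.0427 / 0.000633 = 4.858e+04.
Re > 4000 → turbulent. Relative roughness ε/D = 0.00156/0.0427 = 0.0365. Swamee-Jain: f = 0.25/(log₁₀[0.0365/3.7 + 5.74/4.858e+04^0.9])² = 0.25/(log₁₀[0.00987 + 0.000348])² = 0.25/(-1.99)² = 0.0631.
Darcy-Weisbach: ΔP = f(L/D)(ρV²/2) = 0.0631·(41.5/0.0427)·(998·0.7216²/2) = 0.0631·971.9·259.8 = 1.593e+04 Pa.
ΔP = 1.593e+04 Pa = 0.159 bar.

ΔP ≈ 0.159 bar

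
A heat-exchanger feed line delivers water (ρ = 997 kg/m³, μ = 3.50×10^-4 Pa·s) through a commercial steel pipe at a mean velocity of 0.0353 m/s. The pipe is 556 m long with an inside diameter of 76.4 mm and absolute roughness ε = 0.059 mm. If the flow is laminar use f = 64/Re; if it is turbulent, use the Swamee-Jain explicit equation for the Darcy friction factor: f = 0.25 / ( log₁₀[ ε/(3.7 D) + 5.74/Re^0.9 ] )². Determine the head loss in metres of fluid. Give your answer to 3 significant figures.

Reynolds number Re = ρVD/μ = 997 · 0.0353 · 0.0764 / 0.00035 = 7682.
Re > 4000 → turbulent. Relative roughness ε/D = 5.9e-05/0.0764 = 0.000772. Swamee-Jain: f = 0.25/(log₁₀[0.000772/3.7 + 5.74/7682^0.9])² = 0.25/(log₁₀[0.000209 + 0.00183])² = 0.25/(-2.691)² = 0.03452.
Darcy-Weisbach: ΔP = f(L/D)(ρV²/2) = 0.03452·(556/0.0764)·(997·0.0353²/2) = 0.03452·7277·0.6212 = 156.1 Pa.
Head loss h_f = ΔP/(ρg) = 156.1/(997·9.81) = 0.0160 m.

h_f ≈ 0.0160 m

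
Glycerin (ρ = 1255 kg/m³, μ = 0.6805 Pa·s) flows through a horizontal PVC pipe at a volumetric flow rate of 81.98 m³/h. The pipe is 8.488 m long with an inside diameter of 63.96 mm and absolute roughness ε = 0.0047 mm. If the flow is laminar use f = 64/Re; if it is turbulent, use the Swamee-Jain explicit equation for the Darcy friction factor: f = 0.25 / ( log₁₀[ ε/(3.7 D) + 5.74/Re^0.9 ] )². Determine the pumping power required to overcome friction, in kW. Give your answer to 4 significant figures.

Q = 81.98 m³/h = 81.98/3600 = 0.02277 m³/s.
Cross-sectional area A = πD²/4 = π(0.06396)²/4 = 0.003213 m²; mean velocity V = Q/A = 0.02277/0.003213 = 7.088 m/s.
Reynolds number Re = ρVD/μ = 1255 · 7.088 · 0.06396 / 0.68 = 836.
Re < 2300 → laminar flow, so f = 64/Re = 64/836 = 0.07655 (the turbulent correlation is not needed).
Darcy-Weisbach: ΔP = f(L/D)(ρV²/2) = 0.07655·(8.488/0.06396)·(1255·7.088²/2) = 0.07655·132.7·3.152e+04 = 3.202e+05 Pa.
Pumping power P = QΔP = 0.02277·3.202e+05 = 7292.4 W = 7.292 kW.

P ≈ 7.292 kW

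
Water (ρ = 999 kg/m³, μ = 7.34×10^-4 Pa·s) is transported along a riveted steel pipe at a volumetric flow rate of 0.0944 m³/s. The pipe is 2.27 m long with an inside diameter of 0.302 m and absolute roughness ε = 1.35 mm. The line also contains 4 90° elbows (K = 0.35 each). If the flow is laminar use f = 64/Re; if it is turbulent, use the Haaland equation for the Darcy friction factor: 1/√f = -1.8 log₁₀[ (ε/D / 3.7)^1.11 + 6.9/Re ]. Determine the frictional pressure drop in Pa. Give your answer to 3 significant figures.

Cross-sectional area A = πD²/4 = π(0.302)²/4 = 0.07163 m²; mean velocity V = Q/A = 0.0944/0.07163 = 1.318 m/s.
Reynolds number Re = ρVD/μ = 999 · 1.318 · 0.302 / 0.000734 = 5.417e+05.
Re > 4000 → turbulent. Relative roughness ε/D = 0.00135/0.302 = 0.00447. Haaland: 1/√f = -1.8 log₁₀[(0.00447/3.7)^1.11 + 6.9/5.417e+05] = -1.8 log₁₀[0.000577 + 1.27e-05] = 5.813, so f = 0.0296.
Total minor-loss coefficient ΣK = 4·0.35 = 1.4.
ΔP = [f·L/D + ΣK]·(ρV²/2) = [0.0296·2.27/0.302 + 1.4]·(999·1.318²/2) = [0.2225 + 1.4]·867.5 = 1407 Pa.

ΔP ≈ 1410 Pa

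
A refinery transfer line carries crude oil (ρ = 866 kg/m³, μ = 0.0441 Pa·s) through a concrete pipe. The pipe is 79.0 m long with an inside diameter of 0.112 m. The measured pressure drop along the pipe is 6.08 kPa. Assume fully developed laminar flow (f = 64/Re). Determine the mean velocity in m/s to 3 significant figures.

For laminar flow, f = 64/Re with Re = ρVD/μ, so Darcy-Weisbach reduces to ΔP = 32μLV/D². Solving for V: V = ΔP·D²/(32μL) = 6080·(0.112)²/(32·0.0441·79) = 0.6841 m/s.
Check: Re = ρVD/μ = 866·0.6841·0.112/0.0441 = 1505 < 2300, so the laminar assumption holds.

V ≈ 0.684 m/s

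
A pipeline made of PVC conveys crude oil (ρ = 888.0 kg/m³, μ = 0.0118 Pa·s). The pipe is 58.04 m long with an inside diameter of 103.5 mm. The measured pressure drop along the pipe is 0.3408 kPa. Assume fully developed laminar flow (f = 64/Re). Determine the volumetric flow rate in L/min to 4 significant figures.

For laminar flow, f = 64/Re with Re = ρVD/μ, so Darcy-Weisbach reduces to ΔP = 32μLV/D². Solving for V: V = ΔP·D²/(32μL) = 340.8·(0.1035)²/(32·0.0118·58.04) = 0.1666 m/s.
Check: Re = ρVD/μ = 888·0.1666·0.1035/0.0118 = 1297 < 2300, so the laminar assumption holds.
Q = V·A = 0.1666·(π/4·0.1035²) = 0.001401 m³/s = 84.09 L/min.

Q ≈ 84.09 L/min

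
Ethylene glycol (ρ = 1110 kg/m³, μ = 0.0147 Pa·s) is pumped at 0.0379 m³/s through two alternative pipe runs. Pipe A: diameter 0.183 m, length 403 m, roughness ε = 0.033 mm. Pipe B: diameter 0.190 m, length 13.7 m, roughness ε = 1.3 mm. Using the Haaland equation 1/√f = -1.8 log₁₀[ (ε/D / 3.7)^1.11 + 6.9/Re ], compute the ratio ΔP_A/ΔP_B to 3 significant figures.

Pipe A: V = Q/A = 0.0379/0.0263 = 1.441 m/s; Re = 1.991e+04; ε/D = 0.00018; Haaland → f = 0.02608; ΔP_A = f(L/D)(ρV²/2) = 6.618e+04 Pa.
Pipe B: V = Q/A = 0.0379/0.02835 = 1.337 m/s; Re = 1.918e+04; ε/D = 0.00684; Haaland → f = 0.03693; ΔP_B = f(L/D)(ρV²/2) = 2641 Pa.
ΔP_A/ΔP_B = 6.618e+04/2641 = 25.1.

ΔP_A/ΔP_B ≈ 25.1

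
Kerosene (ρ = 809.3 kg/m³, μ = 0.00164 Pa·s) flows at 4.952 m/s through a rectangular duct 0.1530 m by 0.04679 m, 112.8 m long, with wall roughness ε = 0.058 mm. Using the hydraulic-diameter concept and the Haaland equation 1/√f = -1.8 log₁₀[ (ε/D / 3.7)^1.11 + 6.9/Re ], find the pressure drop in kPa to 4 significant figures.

ΔP ≈ 317.0 kPa

Hydraulic diameter D_h = 4A/P = 4·(0.153·0.04679)/(2·(0.153+0.04679)) = 0.02864/0.3996 = 0.07166 m.
Re = ρVD_h/μ = 809.3·4.952·0.07166/0.00164 = 1.751e+05.
ε/D_h = 5.8e-05/0.07166 = 0.000809; Haaland gives 1/√f = -1.8 log₁₀[8.66e-05+3.94e-05] = 7.02, so f = 0.02029.
ΔP = f(L/D_h)(ρV²/2) = 0.02029·112.8/0.07166·9923 = 3.17e+05 Pa.
ΔP = 317.0 kPa.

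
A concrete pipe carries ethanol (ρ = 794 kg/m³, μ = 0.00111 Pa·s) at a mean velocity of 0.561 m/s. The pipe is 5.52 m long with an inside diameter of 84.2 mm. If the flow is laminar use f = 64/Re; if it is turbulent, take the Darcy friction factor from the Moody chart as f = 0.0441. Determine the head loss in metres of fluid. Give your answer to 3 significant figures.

Reynolds number Re = ρVD/μ = 794 · 0.561 · 0.0842 / 0.00111 = 3.379e+04.
Re > 4000 → turbulent; use the Moody-chart value f = 0.0441.
Darcy-Weisbach: ΔP = f(L/D)(ρV²/2) = 0.0441·(5.52/0.0842)·(794·0.561²/2) = 0.0441·65.56·124.9 = 361.2 Pa.
Head loss h_f = ΔP/(ρg) = 361.2/(794·9.81) = 0.0464 m.

h_f ≈ 0.0464 m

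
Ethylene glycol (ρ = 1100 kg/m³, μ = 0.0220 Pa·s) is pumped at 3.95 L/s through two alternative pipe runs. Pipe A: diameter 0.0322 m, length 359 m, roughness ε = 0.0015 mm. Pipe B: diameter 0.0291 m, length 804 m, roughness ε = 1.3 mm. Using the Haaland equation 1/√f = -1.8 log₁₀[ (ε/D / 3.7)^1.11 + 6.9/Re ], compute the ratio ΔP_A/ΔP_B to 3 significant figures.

ΔP_A/ΔP_B ≈ 0.126

Pipe A: V = Q/A = 0.00395/0.0008143 = 4.851 m/s; Re = 7809; ε/D = 4.66e-05; Haaland → f = 0.03314; ΔP_A = f(L/D)(ρV²/2) = 4.781e+06 Pa.
Pipe B: V = Q/A = 0.00395/0.0006651 = 5.939 m/s; Re = 8641; ε/D = 0.0447; Haaland → f = 0.07101; ΔP_B = f(L/D)(ρV²/2) = 3.806e+07 Pa.
ΔP_A/ΔP_B = 4.781e+06/3.806e+07 = 0.126.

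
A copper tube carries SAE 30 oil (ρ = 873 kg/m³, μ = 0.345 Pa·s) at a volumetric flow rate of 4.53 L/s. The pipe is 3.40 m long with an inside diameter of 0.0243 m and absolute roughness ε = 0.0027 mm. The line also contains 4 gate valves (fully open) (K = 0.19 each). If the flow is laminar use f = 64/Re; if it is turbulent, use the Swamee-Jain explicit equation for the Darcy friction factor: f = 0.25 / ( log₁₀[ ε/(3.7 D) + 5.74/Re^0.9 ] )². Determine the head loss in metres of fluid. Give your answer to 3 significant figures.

h_f ≈ 76.2 m

Q = 4.53 L/s = 4.53/1000 = 0.00453 m³/s.
Cross-sectional area A = πD²/4 = π(0.0243)²/4 = 0.0004638 m²; mean velocity V = Q/A = 0.00453/0.0004638 = 9.768 m/s.
Reynolds number Re = ρVD/μ = 873 · 9.768 · 0.0243 / 0.345 = 600.6.
Re < 2300 → laminar flow, so f = 64/Re = 64/600.6 = 0.1066 (the turbulent correlation is not needed).
Total minor-loss coefficient ΣK = 4·0.19 = 0.76.
ΔP = [f·L/D + ΣK]·(ρV²/2) = [0.1066·3.4/0.0243 + 0.76]·(873·9.768²/2) = [14.91 + 0.76]·4.165e+04 = 6.526e+05 Pa.
Head loss h_f = ΔP/(ρg) = 6.526e+05/(873·9.81) = 76.2 m.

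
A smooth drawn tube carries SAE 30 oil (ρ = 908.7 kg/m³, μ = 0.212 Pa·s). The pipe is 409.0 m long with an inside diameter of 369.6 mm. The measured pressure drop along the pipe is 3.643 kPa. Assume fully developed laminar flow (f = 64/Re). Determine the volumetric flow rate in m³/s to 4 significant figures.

For laminar flow, f = 64/Re with Re = ρVD/μ, so Darcy-Weisbach reduces to ΔP = 32μLV/D². Solving for V: V = ΔP·D²/(32μL) = 3643·(0.3696)²/(32·0.212·409) = 0.1794 m/s.
Check: Re = ρVD/μ = 908.7·0.1794·0.3696/0.212 = 284.1 < 2300, so the laminar assumption holds.
Q = V·A = 0.1794·(π/4·0.3696²) = 0.01924 m³/s = 0.01924 m³/s.

Q ≈ 0.01924 m³/s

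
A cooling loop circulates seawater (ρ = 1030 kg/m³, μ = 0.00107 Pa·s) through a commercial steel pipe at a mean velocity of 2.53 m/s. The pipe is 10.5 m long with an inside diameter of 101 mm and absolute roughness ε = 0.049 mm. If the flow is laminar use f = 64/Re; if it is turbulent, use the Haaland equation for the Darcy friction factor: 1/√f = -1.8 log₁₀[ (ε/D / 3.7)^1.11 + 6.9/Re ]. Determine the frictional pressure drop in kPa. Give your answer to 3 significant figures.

ΔP ≈ 6.25 kPa

Reynolds number Re = ρVD/μ = 1030 · 2.53 · 0.101 / 0.00107 = 2.46e+05.
Re > 4000 → turbulent. Relative roughness ε/D = 4.9e-05/0.101 = 0.000485. Haaland: 1/√f = -1.8 log₁₀[(0.000485/3.7)^1.11 + 6.9/2.46e+05] = -1.8 log₁₀[4.9e-05 + 2.81e-05] = 7.403, so f = 0.01825.
Darcy-Weisbach: ΔP = f(L/D)(ρV²/2) = 0.01825·(10.5/0.101)·(1030·2.53²/2) = 0.01825·104·3296 = 6253 Pa.
ΔP = 6253 Pa = 6.25 kPa.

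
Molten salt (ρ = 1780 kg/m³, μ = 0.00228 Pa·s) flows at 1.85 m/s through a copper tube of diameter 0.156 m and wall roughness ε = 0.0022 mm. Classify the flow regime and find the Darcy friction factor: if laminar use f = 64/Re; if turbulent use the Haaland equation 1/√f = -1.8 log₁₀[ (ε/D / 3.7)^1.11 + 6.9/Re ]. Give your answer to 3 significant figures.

Re = ρVD/μ = 1780·1.85·0.156/0.00228 = 2.253e+05.
Re > 4000 → turbulent. ε/D = 2.2e-06/0.156 = 1.41e-05; Haaland: 1/√f = -1.8 log₁₀[9.66e-07 + 3.06e-05] = 8.101, so f = 0.01524.

f ≈ 0.0152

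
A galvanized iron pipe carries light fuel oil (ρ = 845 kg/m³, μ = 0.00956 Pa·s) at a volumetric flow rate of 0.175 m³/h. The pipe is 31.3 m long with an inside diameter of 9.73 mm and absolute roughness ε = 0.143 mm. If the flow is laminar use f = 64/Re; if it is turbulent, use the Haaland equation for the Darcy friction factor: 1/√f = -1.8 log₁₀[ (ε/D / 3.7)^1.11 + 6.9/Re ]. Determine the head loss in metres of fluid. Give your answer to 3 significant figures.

Q = 0.175 m³/h = 0.175/3600 = 4.861e-05 m³/s.
Cross-sectional area A = πD²/4 = π(0.00973)²/4 = 7.436e-05 m²; mean velocity V = Q/A = 4.861e-05/7.436e-05 = 0.6538 m/s.
Reynolds number Re = ρVD/μ = 845 · 0.6538 · 0.00973 / 0.00956 = 562.3.
Re < 2300 → laminar flow, so f = 64/Re = 64/562.3 = 0.1138 (the turbulent correlation is not needed).
Darcy-Weisbach: ΔP = f(L/D)(ρV²/2) = 0.1138·(31.3/0.00973)·(845·0.6538²/2) = 0.1138·3217·180.6 = 6.612e+04 Pa.
Head loss h_f = ΔP/(ρg) = 6.612e+04/(845·9.81) = 7.98 m.

h_f ≈ 7.98 m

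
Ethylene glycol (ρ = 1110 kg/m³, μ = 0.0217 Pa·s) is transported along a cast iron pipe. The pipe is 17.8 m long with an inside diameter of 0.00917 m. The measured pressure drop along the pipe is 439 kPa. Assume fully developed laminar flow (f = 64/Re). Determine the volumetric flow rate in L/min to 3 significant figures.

For laminar flow, f = 64/Re with Re = ρVD/μ, so Darcy-Weisbach reduces to ΔP = 32μLV/D². Solving for V: V = ΔP·D²/(32μL) = 4.39e+05·(0.00917)²/(32·0.0217·17.8) = 2.987 m/s.
Check: Re = ρVD/μ = 1110·2.987·0.00917/0.0217 = 1401 < 2300, so the laminar assumption holds.
Q = V·A = 2.987·(π/4·0.00917²) = 0.0001972 m³/s = 11.8 L/min.

Q ≈ 11.8 L/min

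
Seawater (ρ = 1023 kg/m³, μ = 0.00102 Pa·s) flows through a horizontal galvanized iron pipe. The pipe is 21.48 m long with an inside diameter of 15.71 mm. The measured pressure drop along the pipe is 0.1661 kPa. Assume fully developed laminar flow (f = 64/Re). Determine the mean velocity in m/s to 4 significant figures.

V ≈ 0.05847 m/s

For laminar flow, f = 64/Re with Re = ρVD/μ, so Darcy-Weisbach reduces to ΔP = 32μLV/D². Solving for V: V = ΔP·D²/(32μL) = 166.1·(0.01571)²/(32·0.00102·21.48) = 0.05847 m/s.
Check: Re = ρVD/μ = 1023·0.05847·0.01571/0.00102 = 921.3 < 2300, so the laminar assumption holds.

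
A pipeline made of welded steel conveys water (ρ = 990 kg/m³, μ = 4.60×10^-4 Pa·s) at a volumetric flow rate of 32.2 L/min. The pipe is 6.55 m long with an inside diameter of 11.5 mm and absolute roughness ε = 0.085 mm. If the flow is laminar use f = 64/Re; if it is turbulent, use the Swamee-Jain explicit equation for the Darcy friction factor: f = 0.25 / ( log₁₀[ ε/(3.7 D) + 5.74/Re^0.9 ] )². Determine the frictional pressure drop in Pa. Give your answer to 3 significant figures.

Q = 32.2 L/min = 32.2/60000 = 0.0005367 m³/s.
Cross-sectional area A = πD²/4 = π(0.0115)²/4 = 0.0001039 m²; mean velocity V = Q/A = 0.0005367/0.0001039 = 5.167 m/s.
Reynolds number Re = ρVD/μ = 990 · 5.167 · 0.0115 / 0.00046 = 1.279e+05.
Re > 4000 → turbulent. Relative roughness ε/D = 8.5e-05/0.0115 = 0.00739. Swamee-Jain: f = 0.25/(log₁₀[0.00739/3.7 + 5.74/1.279e+05^0.9])² = 0.25/(log₁₀[0.002 + 0.000145])² = 0.25/(-2.669)² = 0.0351.
Darcy-Weisbach: ΔP = f(L/D)(ρV²/2) = 0.0351·(6.55/0.0115)·(990·5.167²/2) = 0.0351·569.6·1.321e+04 = 2.641e+05 Pa.

ΔP ≈ 264000 Pa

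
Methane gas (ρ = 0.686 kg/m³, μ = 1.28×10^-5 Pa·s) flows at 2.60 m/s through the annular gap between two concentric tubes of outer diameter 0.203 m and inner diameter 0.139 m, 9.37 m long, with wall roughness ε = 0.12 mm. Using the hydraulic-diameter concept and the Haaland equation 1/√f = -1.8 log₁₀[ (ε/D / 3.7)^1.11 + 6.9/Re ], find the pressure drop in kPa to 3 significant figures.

ΔP ≈ 0.0116 kPa

Hydraulic diameter D_h = 4A/P = D_o - D_i = 0.203 - 0.139 = 0.064 m.
Re = ρVD_h/μ = 0.686·2.6·0.064/1.28e-05 = 8918.
ε/D_h = 0.00012/0.064 = 0.00187; Haaland gives 1/√f = -1.8 log₁₀[0.00022+0.000774] = 5.405, so f = 0.03423.
ΔP = f(L/D_h)(ρV²/2) = 0.03423·9.37/0.064·2.319 = 11.62 Pa.
ΔP = 0.0116 kPa.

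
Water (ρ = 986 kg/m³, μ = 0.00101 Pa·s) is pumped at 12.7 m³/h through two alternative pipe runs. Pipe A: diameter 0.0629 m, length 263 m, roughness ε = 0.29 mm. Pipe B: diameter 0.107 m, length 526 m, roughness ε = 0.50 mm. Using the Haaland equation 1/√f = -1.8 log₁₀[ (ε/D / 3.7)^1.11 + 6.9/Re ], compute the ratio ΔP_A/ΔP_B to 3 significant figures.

Pipe A: V = Q/A = 0.003528/0.003107 = 1.135 m/s; Re = 6.971e+04; ε/D = 0.00461; Haaland → f = 0.03096; ΔP_A = f(L/D)(ρV²/2) = 8.226e+04 Pa.
Pipe B: V = Q/A = 0.003528/0.008992 = 0.3923 m/s; Re = 4.098e+04; ε/D = 0.00467; Haaland → f = 0.03189; ΔP_B = f(L/D)(ρV²/2) = 1.19e+04 Pa.
ΔP_A/ΔP_B = 8.226e+04/1.19e+04 = 6.92.

ΔP_A/ΔP_B ≈ 6.92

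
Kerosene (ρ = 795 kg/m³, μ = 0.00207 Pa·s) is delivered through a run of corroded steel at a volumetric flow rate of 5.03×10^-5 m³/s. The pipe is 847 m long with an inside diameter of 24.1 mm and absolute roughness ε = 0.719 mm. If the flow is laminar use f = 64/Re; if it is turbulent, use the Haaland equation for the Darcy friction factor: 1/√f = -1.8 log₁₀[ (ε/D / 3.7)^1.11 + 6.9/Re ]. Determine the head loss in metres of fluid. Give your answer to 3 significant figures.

Cross-sectional area A = πD²/4 = π(0.0241)²/4 = 0.0004562 m²; mean velocity V = Q/A = 5.03e-05/0.0004562 = 0.1103 m/s.
Reynolds number Re = ρVD/μ = 795 · 0.1103 · 0.0241 / 0.00207 = 1021.
Re < 2300 → laminar flow, so f = 64/Re = 64/1021 = 0.06271 (the turbulent correlation is not needed).
Darcy-Weisbach: ΔP = f(L/D)(ρV²/2) = 0.06271·(847/0.0241)·(795·0.1103²/2) = 0.06271·3.515e+04·4.833 = 1.065e+04 Pa.
Head loss h_f = ΔP/(ρg) = 1.065e+04/(795·9.81) = 1.37 m.

h_f ≈ 1.37 m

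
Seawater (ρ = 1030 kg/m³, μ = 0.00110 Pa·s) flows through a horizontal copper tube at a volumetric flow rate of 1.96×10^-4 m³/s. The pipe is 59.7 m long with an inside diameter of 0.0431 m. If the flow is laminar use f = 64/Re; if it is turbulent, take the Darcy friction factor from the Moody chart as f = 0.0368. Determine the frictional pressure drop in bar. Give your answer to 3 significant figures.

ΔP ≈ 0.00474 bar

Cross-sectional area A = πD²/4 = π(0.0431)²/4 = 0.001459 m²; mean velocity V = Q/A = 0.000196/0.001459 = 0.1343 m/s.
Reynolds number Re = ρVD/μ = 1030 · 0.1343 · 0.0431 / 0.0011 = 5422.
Re > 4000 → turbulent; use the Moody-chart value f = 0.0368.
Darcy-Weisbach: ΔP = f(L/D)(ρV²/2) = 0.0368·(59.7/0.0431)·(1030·0.1343²/2) = 0.0368·1385·9.295 = 473.8 Pa.
ΔP = 473.8 Pa = 0.00474 bar.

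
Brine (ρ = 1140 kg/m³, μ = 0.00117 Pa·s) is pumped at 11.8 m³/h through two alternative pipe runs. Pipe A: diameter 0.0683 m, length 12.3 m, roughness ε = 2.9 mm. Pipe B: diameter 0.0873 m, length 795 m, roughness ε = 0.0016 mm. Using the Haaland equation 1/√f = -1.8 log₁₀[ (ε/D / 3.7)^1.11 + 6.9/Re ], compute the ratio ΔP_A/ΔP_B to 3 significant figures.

ΔP_A/ΔP_B ≈ 0.168

Pipe A: V = Q/A = 0.003278/0.003664 = 0.8946 m/s; Re = 5.954e+04; ε/D = 0.0425; Haaland → f = 0.06699; ΔP_A = f(L/D)(ρV²/2) = 5503 Pa.
Pipe B: V = Q/A = 0.003278/0.005986 = 0.5476 m/s; Re = 4.658e+04; ε/D = 1.83e-05; Haaland → f = 0.02109; ΔP_B = f(L/D)(ρV²/2) = 3.283e+04 Pa.
ΔP_A/ΔP_B = 5503/3.283e+04 = 0.168.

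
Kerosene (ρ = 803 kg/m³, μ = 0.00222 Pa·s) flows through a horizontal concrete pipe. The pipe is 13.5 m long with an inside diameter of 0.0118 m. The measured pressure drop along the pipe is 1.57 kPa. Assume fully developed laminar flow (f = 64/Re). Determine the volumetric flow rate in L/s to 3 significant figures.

Q ≈ 0.0249 L/s

For laminar flow, f = 64/Re with Re = ρVD/μ, so Darcy-Weisbach reduces to ΔP = 32μLV/D². Solving for V: V = ΔP·D²/(32μL) = 1570·(0.0118)²/(32·0.00222·13.5) = 0.2279 m/s.
Check: Re = ρVD/μ = 803·0.2279·0.0118/0.00222 = 972.9 < 2300, so the laminar assumption holds.
Q = V·A = 0.2279·(π/4·0.0118²) = 2.493e-05 m³/s = 0.0249 L/s.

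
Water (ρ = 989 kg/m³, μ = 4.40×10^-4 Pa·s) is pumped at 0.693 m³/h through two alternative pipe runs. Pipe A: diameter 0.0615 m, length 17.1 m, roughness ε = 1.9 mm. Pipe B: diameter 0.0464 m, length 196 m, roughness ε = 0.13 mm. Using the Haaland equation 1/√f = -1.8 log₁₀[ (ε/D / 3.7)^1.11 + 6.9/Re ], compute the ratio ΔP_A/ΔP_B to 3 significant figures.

ΔP_A/ΔP_B ≈ 0.0390

Pipe A: V = Q/A = 0.0001925/0.002971 = 0.0648 m/s; Re = 8958; ε/D = 0.0309; Haaland → f = 0.0613; ΔP_A = f(L/D)(ρV²/2) = 35.39 Pa.
Pipe B: V = Q/A = 0.0001925/0.001691 = 0.1138 m/s; Re = 1.187e+04; ε/D = 0.0028; Haaland → f = 0.03353; ΔP_B = f(L/D)(ρV²/2) = 907.7 Pa.
ΔP_A/ΔP_B = 35.39/907.7 = 0.0390.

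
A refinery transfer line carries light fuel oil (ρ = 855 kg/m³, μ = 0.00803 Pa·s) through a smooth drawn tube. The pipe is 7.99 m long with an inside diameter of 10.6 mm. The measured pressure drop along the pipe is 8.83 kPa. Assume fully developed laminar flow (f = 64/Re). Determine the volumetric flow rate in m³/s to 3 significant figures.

For laminar flow, f = 64/Re with Re = ρVD/μ, so Darcy-Weisbach reduces to ΔP = 32μLV/D². Solving for V: V = ΔP·D²/(32μL) = 8830·(0.0106)²/(32·0.00803·7.99) = 0.4832 m/s.
Check: Re = ρVD/μ = 855·0.4832·0.0106/0.00803 = 545.4 < 2300, so the laminar assumption holds.
Q = V·A = 0.4832·(π/4·0.0106²) = 4.264e-05 m³/s = 4.26×10^-5 m³/s.

Q ≈ 4.26×10^-5 m³/s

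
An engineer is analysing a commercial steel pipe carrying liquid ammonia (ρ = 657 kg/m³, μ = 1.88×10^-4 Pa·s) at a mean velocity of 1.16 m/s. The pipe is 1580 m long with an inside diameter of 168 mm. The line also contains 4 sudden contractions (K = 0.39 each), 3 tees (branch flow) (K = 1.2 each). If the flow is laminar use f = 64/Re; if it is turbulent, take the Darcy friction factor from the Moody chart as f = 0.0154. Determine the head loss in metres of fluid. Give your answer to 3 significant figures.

Reynolds number Re = ρVD/μ = 657 · 1.16 · 0.168 / 0.000188 = 6.81e+05.
Re > 4000 → turbulent; use the Moody-chart value f = 0.0154.
Total minor-loss coefficient ΣK = 4·0.39 + 3·1.2 = 5.16.
ΔP = [f·L/D + ΣK]·(ρV²/2) = [0.0154·1580/0.168 + 5.16]·(657·1.16²/2) = [144.8 + 5.16]·442 = 6.63e+04 Pa.
Head loss h_f = ΔP/(ρg) = 6.63e+04/(657·9.81) = 10.3 m.

h_f ≈ 10.3 m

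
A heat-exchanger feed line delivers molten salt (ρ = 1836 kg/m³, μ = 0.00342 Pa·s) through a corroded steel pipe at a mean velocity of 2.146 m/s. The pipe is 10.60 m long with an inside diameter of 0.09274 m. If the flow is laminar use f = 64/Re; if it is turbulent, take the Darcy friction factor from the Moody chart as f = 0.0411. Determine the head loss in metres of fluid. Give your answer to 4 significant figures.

Reynolds number Re = ρVD/μ = 1836 · 2.146 · 0.09274 / 0.00342 = 1.068e+05.
Re > 4000 → turbulent; use the Moody-chart value f = 0.0411.
Darcy-Weisbach: ΔP = f(L/D)(ρV²/2) = 0.0411·(10.6/0.09274)·(1836·2.146²/2) = 0.0411·114.3·4228 = 1.986e+04 Pa.
Head loss h_f = ΔP/(ρg) = 1.986e+04/(1836·9.81) = 1.103 m.

h_f ≈ 1.103 m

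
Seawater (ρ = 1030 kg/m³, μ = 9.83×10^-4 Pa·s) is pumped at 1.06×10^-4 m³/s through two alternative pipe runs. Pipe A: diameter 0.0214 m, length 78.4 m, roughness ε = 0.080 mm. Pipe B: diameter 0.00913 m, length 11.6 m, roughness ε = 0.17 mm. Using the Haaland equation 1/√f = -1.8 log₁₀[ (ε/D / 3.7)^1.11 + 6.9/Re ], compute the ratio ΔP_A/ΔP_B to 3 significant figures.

ΔP_A/ΔP_B ≈ 0.0744

Pipe A: V = Q/A = 0.000106/0.0003597 = 0.2947 m/s; Re = 6608; ε/D = 0.00374; Haaland → f = 0.03884; ΔP_A = f(L/D)(ρV²/2) = 6365 Pa.
Pipe B: V = Q/A = 0.000106/6.547e-05 = 1.619 m/s; Re = 1.549e+04; ε/D = 0.0186; Haaland → f = 0.04989; ΔP_B = f(L/D)(ρV²/2) = 8.558e+04 Pa.
ΔP_A/ΔP_B = 6365/8.558e+04 = 0.0744.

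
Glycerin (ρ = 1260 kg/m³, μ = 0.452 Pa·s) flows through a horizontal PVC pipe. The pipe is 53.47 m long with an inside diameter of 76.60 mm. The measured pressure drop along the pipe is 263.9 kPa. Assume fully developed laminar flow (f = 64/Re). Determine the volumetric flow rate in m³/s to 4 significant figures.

Q ≈ 0.009227 m³/s

For laminar flow, f = 64/Re with Re = ρVD/μ, so Darcy-Weisbach reduces to ΔP = 32μLV/D². Solving for V: V = ΔP·D²/(32μL) = 2.639e+05·(0.0766)²/(32·0.452·53.47) = 2.002 m/s.
Check: Re = ρVD/μ = 1260·2.002·0.0766/0.452 = 427.5 < 2300, so the laminar assumption holds.
Q = V·A = 2.002·(π/4·0.0766²) = 0.009227 m³/s = 0.009227 m³/s.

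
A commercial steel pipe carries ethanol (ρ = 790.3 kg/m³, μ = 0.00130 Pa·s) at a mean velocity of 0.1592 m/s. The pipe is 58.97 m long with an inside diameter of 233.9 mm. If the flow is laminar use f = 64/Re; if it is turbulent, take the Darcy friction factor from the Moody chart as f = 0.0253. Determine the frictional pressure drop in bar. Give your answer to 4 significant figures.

ΔP ≈ 6.388×10^-4 bar

Reynolds number Re = ρVD/μ = 790.3 · 0.1592 · 0.2339 / 0.0013 = 2.264e+04.
Re > 4000 → turbulent; use the Moody-chart value f = 0.0253.
Darcy-Weisbach: ΔP = f(L/D)(ρV²/2) = 0.0253·(58.97/0.2339)·(790.3·0.1592²/2) = 0.0253·252.1·10.01 = 63.88 Pa.
ΔP = 63.88 Pa = 6.388×10^-4 bar.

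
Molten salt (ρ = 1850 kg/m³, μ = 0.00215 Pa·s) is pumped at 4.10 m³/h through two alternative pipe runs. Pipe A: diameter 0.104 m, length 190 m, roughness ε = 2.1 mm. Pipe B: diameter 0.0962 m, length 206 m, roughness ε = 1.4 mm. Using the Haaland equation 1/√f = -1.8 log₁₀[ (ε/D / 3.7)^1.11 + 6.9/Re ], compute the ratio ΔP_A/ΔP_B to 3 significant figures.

Pipe A: V = Q/A = 0.001139/0.008495 = 0.1341 m/s; Re = 1.2e+04; ε/D = 0.0202; Haaland → f = 0.05195; ΔP_A = f(L/D)(ρV²/2) = 1578 Pa.
Pipe B: V = Q/A = 0.001139/0.007268 = 0.1567 m/s; Re = 1.297e+04; ε/D = 0.0146; Haaland → f = 0.04661; ΔP_B = f(L/D)(ρV²/2) = 2267 Pa.
ΔP_A/ΔP_B = 1578/2267 = 0.696.

ΔP_A/ΔP_B ≈ 0.696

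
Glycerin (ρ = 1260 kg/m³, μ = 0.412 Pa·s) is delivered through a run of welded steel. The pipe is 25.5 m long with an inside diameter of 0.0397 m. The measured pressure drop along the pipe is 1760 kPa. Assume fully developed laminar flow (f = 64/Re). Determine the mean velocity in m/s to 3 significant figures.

For laminar flow, f = 64/Re with Re = ρVD/μ, so Darcy-Weisbach reduces to ΔP = 32μLV/D². Solving for V: V = ΔP·D²/(32μL) = 1.76e+06·(0.0397)²/(32·0.412·25.5) = 8.251 m/s.
Check: Re = ρVD/μ = 1260·8.251·0.0397/0.412 = 1002 < 2300, so the laminar assumption holds.

V ≈ 8.25 m/s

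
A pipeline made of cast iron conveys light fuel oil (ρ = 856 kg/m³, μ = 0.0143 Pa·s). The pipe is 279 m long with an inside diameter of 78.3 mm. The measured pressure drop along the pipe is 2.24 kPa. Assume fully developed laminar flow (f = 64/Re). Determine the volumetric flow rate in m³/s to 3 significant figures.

For laminar flow, f = 64/Re with Re = ρVD/μ, so Darcy-Weisbach reduces to ΔP = 32μLV/D². Solving for V: V = ΔP·D²/(32μL) = 2240·(0.0783)²/(32·0.0143·279) = 0.1076 m/s.
Check: Re = ρVD/μ = 856·0.1076·0.0783/0.0143 = 504.2 < 2300, so the laminar assumption holds.
Q = V·A = 0.1076·(π/4·0.0783²) = 0.000518 m³/s = 5.18×10^-4 m³/s.

Q ≈ 5.18×10^-4 m³/s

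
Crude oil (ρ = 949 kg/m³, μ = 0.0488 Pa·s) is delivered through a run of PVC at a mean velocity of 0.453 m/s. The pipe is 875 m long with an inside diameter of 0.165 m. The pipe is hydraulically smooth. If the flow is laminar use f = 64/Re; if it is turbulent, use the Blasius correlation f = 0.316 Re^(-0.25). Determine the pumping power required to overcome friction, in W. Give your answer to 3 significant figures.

Reynolds number Re = ρVD/μ = 949 · 0.453 · 0.165 / 0.0488 = 1454.
Re < 2300 → laminar flow, so f = 64/Re = 64/1454 = 0.04403 (the turbulent correlation is not needed).
Darcy-Weisbach: ΔP = f(L/D)(ρV²/2) = 0.04403·(875/0.165)·(949·0.453²/2) = 0.04403·5303·97.37 = 2.274e+04 Pa.
Q = V·A = 0.453·0.02138 = 0.009686 m³/s.
Pumping power P = QΔP = 0.009686·2.274e+04 = 220.2 W = 220 W.

P ≈ 220 W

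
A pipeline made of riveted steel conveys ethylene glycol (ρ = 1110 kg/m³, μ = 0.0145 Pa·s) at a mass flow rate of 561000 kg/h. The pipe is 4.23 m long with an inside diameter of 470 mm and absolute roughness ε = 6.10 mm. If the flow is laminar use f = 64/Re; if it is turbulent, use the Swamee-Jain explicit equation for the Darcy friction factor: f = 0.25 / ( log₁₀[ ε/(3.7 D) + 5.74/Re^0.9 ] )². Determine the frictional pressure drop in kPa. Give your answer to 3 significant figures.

ṁ = 561000 kg/h = 561000/3600 = 155.8 kg/s.
A = πD²/4 = π(0.47)²/4 = 0.1735 m²; mean velocity V = ṁ/(ρA) = 155.8/(1110 · 0.1735) = 0.8092 m/s.
Reynolds number Re = ρVD/μ = 1110 · 0.8092 · 0.47 / 0.0145 = 2.911e+04.
Re > 4000 → turbulent. Relative roughness ε/D = 0.0061/0.47 = 0.013. Swamee-Jain: f = 0.25/(log₁₀[0.013/3.7 + 5.74/2.911e+04^0.9])² = 0.25/(log₁₀[0.00351 + 0.000551])² = 0.25/(-2.392)² = 0.04371.
Darcy-Weisbach: ΔP = f(L/D)(ρV²/2) = 0.04371·(4.23/0.47)·(1110·0.8092²/2) = 0.04371·9·363.4 = 143 Pa.
ΔP = 143 Pa = 0.143 kPa.

ΔP ≈ 0.143 kPa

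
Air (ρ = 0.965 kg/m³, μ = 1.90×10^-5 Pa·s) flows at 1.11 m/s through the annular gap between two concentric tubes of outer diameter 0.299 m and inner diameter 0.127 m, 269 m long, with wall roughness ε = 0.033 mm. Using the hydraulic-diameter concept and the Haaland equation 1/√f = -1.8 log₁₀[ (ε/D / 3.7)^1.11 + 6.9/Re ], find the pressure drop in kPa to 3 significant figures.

Hydraulic diameter D_h = 4A/P = D_o - D_i = 0.299 - 0.127 = 0.172 m.
Re = ρVD_h/μ = 0.965·1.11·0.172/1.9e-05 = 9697.
ε/D_h = 3.3e-05/0.172 = 0.000192; Haaland gives 1/√f = -1.8 log₁₀[1.75e-05+0.000712] = 5.647, so f = 0.03136.
ΔP = f(L/D_h)(ρV²/2) = 0.03136·269/0.172·0.5945 = 29.16 Pa.
ΔP = 0.0292 kPa.

ΔP ≈ 0.0292 kPa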